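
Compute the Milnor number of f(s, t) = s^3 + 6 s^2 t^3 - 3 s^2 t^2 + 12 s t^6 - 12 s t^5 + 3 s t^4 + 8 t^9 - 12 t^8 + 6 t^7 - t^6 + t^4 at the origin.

The Hessian of f at 0 has rank 0. Corank 2; j^3 = s^3 is a perfect cube, so E-series; the 4-jet and mu = 6 give E_6.

6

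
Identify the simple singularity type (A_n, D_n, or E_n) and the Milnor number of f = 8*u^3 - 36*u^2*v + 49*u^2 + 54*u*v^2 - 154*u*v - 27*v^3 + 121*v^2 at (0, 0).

Type A2, Milnor number mu = 2.

The Hessian of f at 0 has rank 1. Corank 1: A-series; mu = 2 gives A_2.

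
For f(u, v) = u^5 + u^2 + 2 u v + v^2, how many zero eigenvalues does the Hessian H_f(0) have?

Hessian at 0 has rank 1.

1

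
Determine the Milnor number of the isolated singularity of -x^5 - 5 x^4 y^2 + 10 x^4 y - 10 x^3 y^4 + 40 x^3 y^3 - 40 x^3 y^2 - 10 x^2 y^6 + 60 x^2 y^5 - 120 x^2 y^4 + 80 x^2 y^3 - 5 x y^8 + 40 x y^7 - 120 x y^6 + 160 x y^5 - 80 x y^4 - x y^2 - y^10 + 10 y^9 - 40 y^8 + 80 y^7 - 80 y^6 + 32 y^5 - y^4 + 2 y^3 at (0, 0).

6

The Hessian of f at 0 has rank 0. Corank 2; j^3 = -y^2*(x - 2*y) has shape L^2 M (L != M), so D-series; mu = 6 gives D_6.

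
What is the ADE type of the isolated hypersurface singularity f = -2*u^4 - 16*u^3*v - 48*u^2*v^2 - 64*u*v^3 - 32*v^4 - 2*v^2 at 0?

A_3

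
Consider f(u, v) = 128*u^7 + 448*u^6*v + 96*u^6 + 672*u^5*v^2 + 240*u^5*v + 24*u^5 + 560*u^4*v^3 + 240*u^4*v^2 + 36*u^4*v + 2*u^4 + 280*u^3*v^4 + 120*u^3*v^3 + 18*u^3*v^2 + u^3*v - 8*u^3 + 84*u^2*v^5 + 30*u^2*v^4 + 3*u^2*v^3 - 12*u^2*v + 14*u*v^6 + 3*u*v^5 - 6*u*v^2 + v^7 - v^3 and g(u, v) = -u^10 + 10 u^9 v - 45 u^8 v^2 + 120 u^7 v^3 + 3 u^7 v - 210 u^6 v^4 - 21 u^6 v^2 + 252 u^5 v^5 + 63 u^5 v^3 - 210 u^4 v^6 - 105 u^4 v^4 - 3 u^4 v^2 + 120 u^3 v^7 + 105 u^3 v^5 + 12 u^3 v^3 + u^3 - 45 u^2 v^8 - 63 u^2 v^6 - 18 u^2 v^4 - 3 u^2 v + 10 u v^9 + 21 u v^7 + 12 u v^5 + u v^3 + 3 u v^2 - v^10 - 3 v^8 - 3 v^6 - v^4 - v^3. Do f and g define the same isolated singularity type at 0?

Yes.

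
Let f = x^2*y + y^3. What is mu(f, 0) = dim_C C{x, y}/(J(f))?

The Hessian of f at 0 is [[0, 0], [0, 0]] with rank 0, so corank 2. A Groebner basis of the Jacobian ideal J(f) in C{x,y} is {y^3, x^2 + 3*y^2, x*y}; counting standard monomials gives mu = 4. Corank 2; j^3 = y*(x^2 + y^2) splits into three distinct lines over C (the quadratic factor has nonzero discriminant), so D_4.

4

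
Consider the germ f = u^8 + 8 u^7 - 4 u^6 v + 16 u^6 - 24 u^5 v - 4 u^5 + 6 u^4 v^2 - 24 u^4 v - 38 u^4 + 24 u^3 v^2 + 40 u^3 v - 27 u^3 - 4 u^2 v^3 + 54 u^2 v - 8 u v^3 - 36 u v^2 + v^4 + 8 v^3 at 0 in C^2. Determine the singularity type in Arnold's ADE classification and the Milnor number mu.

The Hessian of f at 0 has rank 0. Corank 2; j^3 = -(3*u - 2*v)^3 is a perfect cube, so E-series; the 4-jet and mu = 6 give E_6.

Type E_{6}, Milnor number mu = 6.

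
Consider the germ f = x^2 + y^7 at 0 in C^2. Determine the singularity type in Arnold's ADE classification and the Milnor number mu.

Type A_6, Milnor number mu = 6.

The Hessian of f at 0 has rank 1. Corank 1: A-series; mu = 6 gives A_6.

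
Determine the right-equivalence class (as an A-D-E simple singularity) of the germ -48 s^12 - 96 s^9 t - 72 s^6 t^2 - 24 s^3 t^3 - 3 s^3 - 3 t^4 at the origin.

The Hessian of f at 0 has rank 0. Corank 2; j^3 = -3*s^3 is a perfect cube, so E-series; the 4-jet and mu = 6 give E_6.

E6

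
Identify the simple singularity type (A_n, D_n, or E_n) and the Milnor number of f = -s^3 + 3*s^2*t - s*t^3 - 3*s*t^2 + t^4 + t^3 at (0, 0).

Type E7, Milnor number mu = 7.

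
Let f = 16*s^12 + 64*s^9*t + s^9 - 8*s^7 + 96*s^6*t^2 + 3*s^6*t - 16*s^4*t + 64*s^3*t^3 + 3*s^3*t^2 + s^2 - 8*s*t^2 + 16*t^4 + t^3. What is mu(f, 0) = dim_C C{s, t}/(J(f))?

The Hessian of f at 0 has rank 1. Corank 1: A-series; mu = 2 gives A_2.

2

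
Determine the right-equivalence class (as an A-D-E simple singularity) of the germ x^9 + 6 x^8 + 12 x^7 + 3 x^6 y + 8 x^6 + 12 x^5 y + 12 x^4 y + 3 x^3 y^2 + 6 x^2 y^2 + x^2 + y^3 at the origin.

A_{2}

The Hessian of f at 0 is [[2, 0], [0, 0]] with rank 1, so corank 1. A Groebner basis of the Jacobian ideal J(f) in C{x,y} is {y^2, x}; counting standard monomials gives mu = 2. Corank 1: A-series; mu = 2 gives A_2.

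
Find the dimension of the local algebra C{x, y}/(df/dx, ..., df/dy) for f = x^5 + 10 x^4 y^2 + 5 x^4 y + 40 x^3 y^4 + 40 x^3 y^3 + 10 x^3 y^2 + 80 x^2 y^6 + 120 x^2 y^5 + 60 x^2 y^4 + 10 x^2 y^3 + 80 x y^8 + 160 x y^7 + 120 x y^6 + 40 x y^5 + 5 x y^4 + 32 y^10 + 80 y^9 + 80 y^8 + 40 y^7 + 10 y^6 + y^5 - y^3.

8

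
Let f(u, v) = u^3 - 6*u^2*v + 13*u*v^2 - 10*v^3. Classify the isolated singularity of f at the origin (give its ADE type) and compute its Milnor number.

The Hessian of f at 0 has rank 0. Corank 2; j^3 = (u - 2*v)*(u^2 - 4*u*v + 5*v^2) splits into three distinct lines over C (the quadratic factor has nonzero discriminant), so D_4.

Type D4, Milnor number mu = 4.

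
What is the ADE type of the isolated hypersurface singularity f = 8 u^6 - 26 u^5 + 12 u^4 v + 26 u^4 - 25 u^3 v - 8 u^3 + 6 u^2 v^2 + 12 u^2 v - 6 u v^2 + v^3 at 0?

E_{7}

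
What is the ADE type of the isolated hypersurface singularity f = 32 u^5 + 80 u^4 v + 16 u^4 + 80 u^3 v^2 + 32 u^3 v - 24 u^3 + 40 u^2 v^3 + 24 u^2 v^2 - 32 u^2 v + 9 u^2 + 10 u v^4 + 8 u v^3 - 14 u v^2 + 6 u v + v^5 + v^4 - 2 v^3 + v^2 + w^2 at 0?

The Hessian of f at 0 has rank 2. Corank 1: A-series; mu = 4 gives A_4.

A_4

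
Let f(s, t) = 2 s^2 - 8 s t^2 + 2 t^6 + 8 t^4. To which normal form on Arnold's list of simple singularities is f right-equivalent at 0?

The Hessian of f at 0 is [[4, 0], [0, 0]] with rank 1, so corank 1. A Groebner basis of the Jacobian ideal J(f) in C{s,t} is {s^3, s^2*t, -s/2 + t^2}; counting standard monomials gives mu = 5. Corank 1: A-series; mu = 5 gives A_5.

A_{5}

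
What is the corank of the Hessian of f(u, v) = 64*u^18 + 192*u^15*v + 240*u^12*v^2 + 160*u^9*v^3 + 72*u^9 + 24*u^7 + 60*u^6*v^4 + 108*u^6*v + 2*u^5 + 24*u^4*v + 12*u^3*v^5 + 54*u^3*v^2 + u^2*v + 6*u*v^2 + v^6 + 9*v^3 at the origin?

2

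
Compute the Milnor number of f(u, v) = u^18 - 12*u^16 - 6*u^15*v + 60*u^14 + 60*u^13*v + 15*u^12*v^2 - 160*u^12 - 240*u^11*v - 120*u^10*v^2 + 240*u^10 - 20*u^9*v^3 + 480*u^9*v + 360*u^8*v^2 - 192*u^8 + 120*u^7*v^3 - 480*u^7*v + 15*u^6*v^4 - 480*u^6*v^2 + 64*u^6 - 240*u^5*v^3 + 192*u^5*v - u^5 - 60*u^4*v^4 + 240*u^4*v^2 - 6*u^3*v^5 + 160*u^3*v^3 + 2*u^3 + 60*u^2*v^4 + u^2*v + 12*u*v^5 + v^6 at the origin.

The Hessian of f at 0 has rank 0. Corank 2; j^3 = u^2*(2*u + v) has shape L^2 M (L != M), so D-series; mu = 7 gives D_7.

7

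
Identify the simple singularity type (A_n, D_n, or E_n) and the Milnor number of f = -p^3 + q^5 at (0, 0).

Type E_{8}, Milnor number mu = 8.

The Hessian of f at 0 is [[0, 0], [0, 0]] with rank 0, so corank 2. A Groebner basis of the Jacobian ideal J(f) in C{p,q} is {q^4, p^2}; counting standard monomials gives mu = 8. Corank 2; j^3 = -p^3 is a perfect cube, so E-series; the 5-jet and mu = 8 give E_8.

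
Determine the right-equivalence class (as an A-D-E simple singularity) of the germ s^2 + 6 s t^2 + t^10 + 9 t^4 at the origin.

The Hessian of f at 0 has rank 1. Corank 1: A-series; mu = 9 gives A_9.

A_{9}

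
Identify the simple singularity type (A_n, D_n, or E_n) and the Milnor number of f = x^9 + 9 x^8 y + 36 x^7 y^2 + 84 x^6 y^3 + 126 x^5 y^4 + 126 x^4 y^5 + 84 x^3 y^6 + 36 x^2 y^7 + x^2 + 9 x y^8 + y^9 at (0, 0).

Type A_8, Milnor number mu = 8.

The Hessian of f at 0 is [[2, 0], [0, 0]] with rank 1, so corank 1. A Groebner basis of the Jacobian ideal J(f) in C{x,y} is {y^8, x}; counting standard monomials gives mu = 8. Corank 1: A-series; mu = 8 gives A_8.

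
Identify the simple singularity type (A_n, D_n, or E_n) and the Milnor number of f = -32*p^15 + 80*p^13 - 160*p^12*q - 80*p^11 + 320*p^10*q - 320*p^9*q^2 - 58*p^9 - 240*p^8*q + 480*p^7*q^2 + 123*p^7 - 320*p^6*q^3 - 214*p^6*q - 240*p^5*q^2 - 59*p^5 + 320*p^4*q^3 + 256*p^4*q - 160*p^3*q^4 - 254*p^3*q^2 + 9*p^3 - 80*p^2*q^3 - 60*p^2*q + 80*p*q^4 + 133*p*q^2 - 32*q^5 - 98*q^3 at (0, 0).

Type D_{6}, Milnor number mu = 6.

The Hessian of f at 0 has rank 0. Corank 2; j^3 = (p - 2*q)*(3*p - 7*q)^2 has shape L^2 M (L != M), so D-series; mu = 6 gives D_6.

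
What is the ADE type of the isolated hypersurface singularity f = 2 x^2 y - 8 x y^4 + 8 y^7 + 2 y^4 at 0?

The Hessian of f at 0 has rank 0. Corank 2; j^3 = 2*x^2*y has shape L^2 M (L != M), so D-series; mu = 5 gives D_5.

D_{5}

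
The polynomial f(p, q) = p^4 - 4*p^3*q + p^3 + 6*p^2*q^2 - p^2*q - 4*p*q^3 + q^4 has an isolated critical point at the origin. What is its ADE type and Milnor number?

Type D5, Milnor number mu = 5.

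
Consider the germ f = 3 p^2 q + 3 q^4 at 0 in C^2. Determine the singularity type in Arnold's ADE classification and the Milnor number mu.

Type D5, Milnor number mu = 5.

The Hessian of f at 0 has rank 0. Corank 2; j^3 = 3*p^2*q has shape L^2 M (L != M), so D-series; mu = 5 gives D_5.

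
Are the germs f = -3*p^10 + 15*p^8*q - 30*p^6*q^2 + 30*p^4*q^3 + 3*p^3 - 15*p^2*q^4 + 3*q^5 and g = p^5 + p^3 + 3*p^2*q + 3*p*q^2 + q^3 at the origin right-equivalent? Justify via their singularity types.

The Hessian of f at 0 has rank 0. Corank 2; j^3 = 3*p^3 is a perfect cube, so E-series; the 5-jet and mu = 8 give E_8. The Hessian of g at 0 has rank 0. Corank 2; j^3 = (p + q)^3 is a perfect cube, so E-series; the 5-jet and mu = 8 give E_8. Both have type E_8, hence right-equivalent.

Yes.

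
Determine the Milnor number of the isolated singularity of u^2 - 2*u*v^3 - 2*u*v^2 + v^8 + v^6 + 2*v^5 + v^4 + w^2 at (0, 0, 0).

The Hessian of f at 0 has rank 2. Corank 1: A-series; mu = 7 gives A_7.

7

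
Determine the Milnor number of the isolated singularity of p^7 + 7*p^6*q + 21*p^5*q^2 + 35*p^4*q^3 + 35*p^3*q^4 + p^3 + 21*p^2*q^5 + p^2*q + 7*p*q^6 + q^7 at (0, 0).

8

The Hessian of f at 0 is [[0, 0], [0, 0]] with rank 0, so corank 2. A Groebner basis of the Jacobian ideal J(f) in C{p,q} is {-p*q/7 + q^6, p*q^2, p^2 + p*q}; counting standard monomials gives mu = 8. Corank 2; j^3 = p^2*(p + q) has shape L^2 M (L != M), so D-series; mu = 8 gives D_8.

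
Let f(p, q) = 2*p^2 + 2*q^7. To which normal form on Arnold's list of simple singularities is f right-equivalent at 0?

A6

The Hessian of f at 0 has rank 1. Corank 1: A-series; mu = 6 gives A_6.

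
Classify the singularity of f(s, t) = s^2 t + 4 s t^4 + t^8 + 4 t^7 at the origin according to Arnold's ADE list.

D_{9}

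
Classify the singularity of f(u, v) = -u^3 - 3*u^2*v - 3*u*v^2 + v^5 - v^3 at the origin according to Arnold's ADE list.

E_{8}

The Hessian of f at 0 has rank 0. Corank 2; j^3 = -(u + v)^3 is a perfect cube, so E-series; the 5-jet and mu = 8 give E_8.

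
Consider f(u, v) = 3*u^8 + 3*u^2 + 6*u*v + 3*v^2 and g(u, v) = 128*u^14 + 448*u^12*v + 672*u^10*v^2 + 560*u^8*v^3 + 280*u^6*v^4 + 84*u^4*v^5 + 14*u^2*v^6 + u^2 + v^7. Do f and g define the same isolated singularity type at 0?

The Hessian of f at 0 has rank 1. Corank 1: A-series; mu = 7 gives A_7. The Hessian of g at 0 has rank 1. Corank 1: A-series; mu = 6 gives A_6. f is A_7 but g is A_6, hence not right-equivalent.

No.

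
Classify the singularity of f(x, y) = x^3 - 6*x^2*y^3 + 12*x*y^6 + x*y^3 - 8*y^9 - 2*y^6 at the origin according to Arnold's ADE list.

E7

The Hessian of f at 0 has rank 0. Corank 2; j^3 = x^3 is a perfect cube, so E-series; the 4-jet and mu = 7 give E_7.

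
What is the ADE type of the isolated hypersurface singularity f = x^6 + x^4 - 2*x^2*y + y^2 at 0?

A5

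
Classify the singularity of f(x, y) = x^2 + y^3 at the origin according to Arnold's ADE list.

The Hessian of f at 0 has rank 1. Corank 1: A-series; mu = 2 gives A_2.

A2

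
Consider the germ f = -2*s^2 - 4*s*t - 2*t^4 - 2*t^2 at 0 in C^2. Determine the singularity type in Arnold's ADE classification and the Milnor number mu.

The Hessian of f at 0 has rank 1. Corank 1: A-series; mu = 3 gives A_3.

Type A_3, Milnor number mu = 3.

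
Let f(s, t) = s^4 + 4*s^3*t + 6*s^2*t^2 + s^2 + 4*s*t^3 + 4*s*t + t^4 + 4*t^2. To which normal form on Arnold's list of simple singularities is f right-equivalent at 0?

The Hessian of f at 0 is [[2, 4], [4, 8]] with rank 1, so corank 1. A Groebner basis of the Jacobian ideal J(f) in C{s,t} is {t^3, s + 2*t}; counting standard monomials gives mu = 3. Corank 1: A-series; mu = 3 gives A_3.

A_{3}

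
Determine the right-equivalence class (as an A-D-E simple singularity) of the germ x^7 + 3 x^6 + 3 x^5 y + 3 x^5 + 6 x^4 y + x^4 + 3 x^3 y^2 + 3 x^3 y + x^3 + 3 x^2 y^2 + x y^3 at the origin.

The Hessian of f at 0 has rank 0. Corank 2; j^3 = x^3 is a perfect cube, so E-series; the 4-jet and mu = 7 give E_7.

E_{7}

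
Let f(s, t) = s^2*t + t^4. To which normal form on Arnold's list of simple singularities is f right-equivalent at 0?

D_{5}

The Hessian of f at 0 is [[0, 0], [0, 0]] with rank 0, so corank 2. A Groebner basis of the Jacobian ideal J(f) in C{s,t} is {s^3, s^2/4 + t^3, s*t}; counting standard monomials gives mu = 5. Corank 2; j^3 = s^2*t has shape L^2 M (L != M), so D-series; mu = 5 gives D_5.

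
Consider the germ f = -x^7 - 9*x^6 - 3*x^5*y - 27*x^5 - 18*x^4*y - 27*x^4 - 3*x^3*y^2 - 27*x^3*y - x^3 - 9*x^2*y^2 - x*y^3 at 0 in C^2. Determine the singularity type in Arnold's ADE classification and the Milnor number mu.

Type E7, Milnor number mu = 7.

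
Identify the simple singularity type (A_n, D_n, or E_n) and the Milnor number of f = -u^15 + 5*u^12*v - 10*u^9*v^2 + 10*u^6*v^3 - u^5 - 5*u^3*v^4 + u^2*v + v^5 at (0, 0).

The Hessian of f at 0 is [[0, 0], [0, 0]] with rank 0, so corank 2. A Groebner basis of the Jacobian ideal J(f) in C{u,v} is {u^2/5 + v^4, u^3, u*v}; counting standard monomials gives mu = 6. Corank 2; j^3 = u^2*v has shape L^2 M (L != M), so D-series; mu = 6 gives D_6.

Type D6, Milnor number mu = 6.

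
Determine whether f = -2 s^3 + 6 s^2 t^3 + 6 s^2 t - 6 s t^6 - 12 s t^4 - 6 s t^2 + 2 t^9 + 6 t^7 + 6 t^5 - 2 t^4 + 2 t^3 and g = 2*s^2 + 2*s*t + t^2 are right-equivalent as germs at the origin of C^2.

The Hessian of f at 0 has rank 0. Corank 2; j^3 = -2*(s - t)^3 is a perfect cube, so E-series; the 4-jet and mu = 6 give E_6. The Hessian of g at 0 has rank 2. Corank 0: nondegenerate Morse point, so A_1. f is E_6 but g is A_1, hence not right-equivalent.

No.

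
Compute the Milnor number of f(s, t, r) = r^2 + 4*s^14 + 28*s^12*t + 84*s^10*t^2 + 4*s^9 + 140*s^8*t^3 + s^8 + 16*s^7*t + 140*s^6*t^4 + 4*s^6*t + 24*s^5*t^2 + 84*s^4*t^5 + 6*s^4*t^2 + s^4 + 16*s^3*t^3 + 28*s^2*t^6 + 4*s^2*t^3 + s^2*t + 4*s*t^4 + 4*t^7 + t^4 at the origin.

5

The Hessian of f at 0 has rank 1. Corank 2; j^3 = s^2*t has shape L^2 M (L != M), so D-series; mu = 5 gives D_5.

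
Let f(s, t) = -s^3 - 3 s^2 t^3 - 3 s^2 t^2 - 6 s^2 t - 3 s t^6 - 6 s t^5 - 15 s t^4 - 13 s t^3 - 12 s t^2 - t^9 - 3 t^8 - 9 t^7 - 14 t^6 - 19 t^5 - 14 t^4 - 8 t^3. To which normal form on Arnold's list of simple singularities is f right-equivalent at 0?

E_7

The Hessian of f at 0 has rank 0. Corank 2; j^3 = -(s + 2*t)^3 is a perfect cube, so E-series; the 4-jet and mu = 7 give E_7.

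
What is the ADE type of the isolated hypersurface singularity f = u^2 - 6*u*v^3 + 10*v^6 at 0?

A_{5}

The Hessian of f at 0 has rank 1. Corank 1: A-series; mu = 5 gives A_5.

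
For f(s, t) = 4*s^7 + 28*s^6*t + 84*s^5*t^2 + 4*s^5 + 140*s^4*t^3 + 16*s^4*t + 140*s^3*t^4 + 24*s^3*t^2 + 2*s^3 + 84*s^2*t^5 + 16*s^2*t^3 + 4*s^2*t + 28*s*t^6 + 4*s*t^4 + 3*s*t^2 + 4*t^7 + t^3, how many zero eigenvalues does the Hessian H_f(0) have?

2

Hessian at 0 has rank 0.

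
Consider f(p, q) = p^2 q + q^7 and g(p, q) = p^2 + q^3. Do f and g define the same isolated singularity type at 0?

The Hessian of f at 0 has rank 0. Corank 2; j^3 = p^2*q has shape L^2 M (L != M), so D-series; mu = 8 gives D_8. The Hessian of g at 0 has rank 1. Corank 1: A-series; mu = 2 gives A_2. f is D_8 but g is A_2, hence not right-equivalent.

No.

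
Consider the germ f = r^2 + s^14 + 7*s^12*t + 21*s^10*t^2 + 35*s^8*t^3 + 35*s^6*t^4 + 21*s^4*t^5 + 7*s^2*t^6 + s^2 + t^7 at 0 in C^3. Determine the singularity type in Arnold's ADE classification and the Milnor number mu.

Type A_{6}, Milnor number mu = 6.

The Hessian of f at 0 is [[2, 0, 0], [0, 0, 0], [0, 0, 2]] with rank 2, so corank 1. A Groebner basis of the Jacobian ideal J(f) in C{s,t,r} is {t^6, s, r}; counting standard monomials gives mu = 6. Corank 1: A-series; mu = 6 gives A_6.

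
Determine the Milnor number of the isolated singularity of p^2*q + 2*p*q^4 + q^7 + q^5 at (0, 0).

The Hessian of f at 0 has rank 0. Corank 2; j^3 = p^2*q has shape L^2 M (L != M), so D-series; mu = 6 gives D_6.

6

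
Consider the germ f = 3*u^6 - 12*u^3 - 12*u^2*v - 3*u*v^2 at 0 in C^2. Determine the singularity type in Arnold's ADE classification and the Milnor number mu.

The Hessian of f at 0 has rank 0. Corank 2; j^3 = -3*u*(2*u + v)^2 has shape L^2 M (L != M), so D-series; mu = 7 gives D_7.

Type D7, Milnor number mu = 7.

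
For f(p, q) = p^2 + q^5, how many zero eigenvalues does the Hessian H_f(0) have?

1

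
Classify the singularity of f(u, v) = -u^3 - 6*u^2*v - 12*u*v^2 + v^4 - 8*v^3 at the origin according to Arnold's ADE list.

The Hessian of f at 0 has rank 0. Corank 2; j^3 = -(u + 2*v)^3 is a perfect cube, so E-series; the 4-jet and mu = 6 give E_6.

E_{6}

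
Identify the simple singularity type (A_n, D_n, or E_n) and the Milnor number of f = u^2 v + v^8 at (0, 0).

Type D_{9}, Milnor number mu = 9.

The Hessian of f at 0 has rank 0. Corank 2; j^3 = u^2*v has shape L^2 M (L != M), so D-series; mu = 9 gives D_9.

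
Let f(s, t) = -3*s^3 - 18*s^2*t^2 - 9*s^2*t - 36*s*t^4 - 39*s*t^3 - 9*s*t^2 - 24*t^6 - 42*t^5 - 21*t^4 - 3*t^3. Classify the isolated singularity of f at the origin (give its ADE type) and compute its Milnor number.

Type E7, Milnor number mu = 7.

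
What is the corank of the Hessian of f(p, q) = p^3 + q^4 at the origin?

2

The Hessian at 0 is [[0, 0], [0, 0]] of rank 0; hence corank 2.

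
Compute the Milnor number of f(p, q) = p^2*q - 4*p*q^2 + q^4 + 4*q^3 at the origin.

5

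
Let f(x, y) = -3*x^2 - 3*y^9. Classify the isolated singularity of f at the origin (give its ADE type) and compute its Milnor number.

Type A_8, Milnor number mu = 8.

The Hessian of f at 0 has rank 1. Corank 1: A-series; mu = 8 gives A_8.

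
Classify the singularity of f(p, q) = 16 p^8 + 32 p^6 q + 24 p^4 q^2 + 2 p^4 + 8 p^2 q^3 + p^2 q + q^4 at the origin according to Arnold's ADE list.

The Hessian of f at 0 has rank 0. Corank 2; j^3 = p^2*q has shape L^2 M (L != M), so D-series; mu = 5 gives D_5.

D_5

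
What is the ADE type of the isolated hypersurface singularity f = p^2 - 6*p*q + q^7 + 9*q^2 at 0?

The Hessian of f at 0 has rank 1. Corank 1: A-series; mu = 6 gives A_6.

A6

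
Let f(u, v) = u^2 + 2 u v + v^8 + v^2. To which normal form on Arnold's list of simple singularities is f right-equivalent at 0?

A_7

The Hessian of f at 0 has rank 1. Corank 1: A-series; mu = 7 gives A_7.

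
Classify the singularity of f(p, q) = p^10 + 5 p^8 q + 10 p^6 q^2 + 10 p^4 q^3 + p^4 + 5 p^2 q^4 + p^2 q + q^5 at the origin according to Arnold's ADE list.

D6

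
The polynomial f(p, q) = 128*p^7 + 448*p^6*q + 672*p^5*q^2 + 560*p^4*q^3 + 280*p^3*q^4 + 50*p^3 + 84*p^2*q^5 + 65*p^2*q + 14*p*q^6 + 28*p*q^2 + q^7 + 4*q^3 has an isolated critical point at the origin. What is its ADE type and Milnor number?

The Hessian of f at 0 has rank 0. Corank 2; j^3 = (2*p + q)*(5*p + 2*q)^2 has shape L^2 M (L != M), so D-series; mu = 8 gives D_8.

Type D8, Milnor number mu = 8.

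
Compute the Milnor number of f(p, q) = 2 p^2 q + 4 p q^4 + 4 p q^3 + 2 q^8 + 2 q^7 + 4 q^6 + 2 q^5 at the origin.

9

The Hessian of f at 0 is [[0, 0], [0, 0]] with rank 0, so corank 2. A Groebner basis of the Jacobian ideal J(f) in C{p,q} is {p^2*q^2 - 10*p^2*q/17 + 3*p^2/17 - 4*p*q^2/17 + 7*p*q/17 + 7*q^3/17, 8*p^2*q/17 + p^2/17 + p*q^3 - 7*p*q^2/17 + 8*p*q/17 + 8*q^3/17, p*q + q^4 + q^3, p^3 + 11*p^2*q/17 - 5*p^2/17 + p*q^2/17 - 6*p*q/17 - 6*q^3/17}; counting standard monomials gives mu = 9. Corank 2; j^3 = 2*p^2*q has shape L^2 M (L != M), so D-series; mu = 9 gives D_9.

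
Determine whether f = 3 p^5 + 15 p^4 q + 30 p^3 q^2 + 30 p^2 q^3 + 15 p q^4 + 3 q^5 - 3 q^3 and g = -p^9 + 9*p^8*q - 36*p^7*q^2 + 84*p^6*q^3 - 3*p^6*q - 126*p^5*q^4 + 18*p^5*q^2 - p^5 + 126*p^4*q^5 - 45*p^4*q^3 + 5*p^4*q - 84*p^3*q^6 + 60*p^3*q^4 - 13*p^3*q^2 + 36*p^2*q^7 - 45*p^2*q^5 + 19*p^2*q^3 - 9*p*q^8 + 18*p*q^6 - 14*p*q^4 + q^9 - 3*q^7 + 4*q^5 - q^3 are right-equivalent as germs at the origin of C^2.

Yes.

The Hessian of f at 0 has rank 0. Corank 2; j^3 = -3*q^3 is a perfect cube, so E-series; the 5-jet and mu = 8 give E_8. The Hessian of g at 0 has rank 0. Corank 2; j^3 = -q^3 is a perfect cube, so E-series; the 5-jet and mu = 8 give E_8. Both have type E_8, hence right-equivalent.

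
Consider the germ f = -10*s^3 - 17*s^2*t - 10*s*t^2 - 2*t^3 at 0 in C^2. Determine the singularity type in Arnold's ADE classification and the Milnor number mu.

The Hessian of f at 0 has rank 0. Corank 2; j^3 = -(2*s + t)*(5*s^2 + 6*s*t + 2*t^2) splits into three distinct lines over C (the quadratic factor has nonzero discriminant), so D_4.

Type D_{4}, Milnor number mu = 4.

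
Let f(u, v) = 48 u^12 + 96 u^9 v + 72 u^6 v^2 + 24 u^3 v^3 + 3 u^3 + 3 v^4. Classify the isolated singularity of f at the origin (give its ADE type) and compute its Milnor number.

The Hessian of f at 0 is [[0, 0], [0, 0]] with rank 0, so corank 2. A Groebner basis of the Jacobian ideal J(f) in C{u,v} is {v^3, u^2}; counting standard monomials gives mu = 6. Corank 2; j^3 = 3*u^3 is a perfect cube, so E-series; the 4-jet and mu = 6 give E_6.

Type E_6, Milnor number mu = 6.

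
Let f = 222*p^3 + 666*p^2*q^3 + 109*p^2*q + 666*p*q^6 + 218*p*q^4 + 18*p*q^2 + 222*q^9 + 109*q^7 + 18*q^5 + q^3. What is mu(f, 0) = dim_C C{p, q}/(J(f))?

4

The Hessian of f at 0 has rank 0. Corank 2; j^3 = (6*p + q)*(37*p^2 + 12*p*q + q^2) splits into three distinct lines over C (the quadratic factor has nonzero discriminant), so D_4.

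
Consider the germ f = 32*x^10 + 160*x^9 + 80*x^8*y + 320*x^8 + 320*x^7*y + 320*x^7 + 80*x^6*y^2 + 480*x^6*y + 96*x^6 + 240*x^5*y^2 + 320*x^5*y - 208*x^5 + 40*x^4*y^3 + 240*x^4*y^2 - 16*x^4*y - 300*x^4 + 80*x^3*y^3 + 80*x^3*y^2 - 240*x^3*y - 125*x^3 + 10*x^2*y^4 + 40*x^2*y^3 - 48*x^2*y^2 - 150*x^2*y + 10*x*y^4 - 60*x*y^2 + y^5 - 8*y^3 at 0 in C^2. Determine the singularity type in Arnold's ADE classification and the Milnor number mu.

The Hessian of f at 0 has rank 0. Corank 2; j^3 = -(5*x + 2*y)^3 is a perfect cube, so E-series; the 5-jet and mu = 8 give E_8.

Type E8, Milnor number mu = 8.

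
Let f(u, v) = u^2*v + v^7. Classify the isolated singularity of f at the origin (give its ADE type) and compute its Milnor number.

Type D_8, Milnor number mu = 8.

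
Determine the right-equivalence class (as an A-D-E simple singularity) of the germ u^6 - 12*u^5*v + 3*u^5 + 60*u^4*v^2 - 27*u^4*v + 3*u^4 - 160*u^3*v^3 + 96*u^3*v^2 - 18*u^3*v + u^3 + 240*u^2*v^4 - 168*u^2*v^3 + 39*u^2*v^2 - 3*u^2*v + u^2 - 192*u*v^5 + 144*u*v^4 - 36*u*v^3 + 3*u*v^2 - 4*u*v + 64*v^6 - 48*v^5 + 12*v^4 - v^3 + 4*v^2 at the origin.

The Hessian of f at 0 is [[2, -4], [-4, 8]] with rank 1, so corank 1. A Groebner basis of the Jacobian ideal J(f) in C{u,v} is {v^2, u - 2*v}; counting standard monomials gives mu = 2. Corank 1: A-series; mu = 2 gives A_2.

A_{2}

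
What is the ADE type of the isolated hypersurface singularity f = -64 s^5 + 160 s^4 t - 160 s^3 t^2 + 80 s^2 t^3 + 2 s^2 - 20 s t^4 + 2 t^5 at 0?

A4

The Hessian of f at 0 is [[4, 0], [0, 0]] with rank 1, so corank 1. A Groebner basis of the Jacobian ideal J(f) in C{s,t} is {t^4, s}; counting standard monomials gives mu = 4. Corank 1: A-series; mu = 4 gives A_4.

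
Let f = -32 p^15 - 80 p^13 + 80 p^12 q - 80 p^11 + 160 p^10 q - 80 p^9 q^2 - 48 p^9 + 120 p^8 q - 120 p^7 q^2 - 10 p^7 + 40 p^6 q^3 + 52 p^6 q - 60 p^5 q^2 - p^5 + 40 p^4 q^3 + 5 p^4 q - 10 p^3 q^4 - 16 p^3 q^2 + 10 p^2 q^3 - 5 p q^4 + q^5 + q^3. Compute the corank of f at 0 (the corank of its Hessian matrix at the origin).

Hessian at 0 has rank 0.

2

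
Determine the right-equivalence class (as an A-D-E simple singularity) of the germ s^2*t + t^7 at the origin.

The Hessian of f at 0 is [[0, 0], [0, 0]] with rank 0, so corank 2. A Groebner basis of the Jacobian ideal J(f) in C{s,t} is {s^2/7 + t^6, s^3, s*t}; counting standard monomials gives mu = 8. Corank 2; j^3 = s^2*t has shape L^2 M (L != M), so D-series; mu = 8 gives D_8.

D_{8}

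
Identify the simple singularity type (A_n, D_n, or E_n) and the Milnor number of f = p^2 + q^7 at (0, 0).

Type A_{6}, Milnor number mu = 6.

The Hessian of f at 0 has rank 1. Corank 1: A-series; mu = 6 gives A_6.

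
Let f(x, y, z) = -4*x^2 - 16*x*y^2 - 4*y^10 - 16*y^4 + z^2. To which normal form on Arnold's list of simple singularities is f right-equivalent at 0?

The Hessian of f at 0 is [[-8, 0, 0], [0, 0, 0], [0, 0, 2]] with rank 2, so corank 1. A Groebner basis of the Jacobian ideal J(f) in C{x,y,z} is {x^5, x^4*y, x/2 + y^2, z}; counting standard monomials gives mu = 9. Corank 1: A-series; mu = 9 gives A_9.

A_{9}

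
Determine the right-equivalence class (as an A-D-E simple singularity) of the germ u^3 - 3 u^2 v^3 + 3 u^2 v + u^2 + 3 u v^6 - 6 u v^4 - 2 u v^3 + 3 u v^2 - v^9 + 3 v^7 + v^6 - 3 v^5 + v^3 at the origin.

A_{2}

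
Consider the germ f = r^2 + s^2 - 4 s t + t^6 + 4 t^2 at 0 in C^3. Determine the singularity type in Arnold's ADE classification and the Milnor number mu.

The Hessian of f at 0 has rank 2. Corank 1: A-series; mu = 5 gives A_5.

Type A5, Milnor number mu = 5.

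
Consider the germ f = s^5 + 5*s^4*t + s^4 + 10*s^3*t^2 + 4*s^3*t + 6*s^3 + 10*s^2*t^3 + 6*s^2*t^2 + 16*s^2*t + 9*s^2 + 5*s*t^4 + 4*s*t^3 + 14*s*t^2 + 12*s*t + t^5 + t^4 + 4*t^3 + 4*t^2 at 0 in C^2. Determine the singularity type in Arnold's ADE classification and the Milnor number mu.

Type A4, Milnor number mu = 4.

The Hessian of f at 0 is [[18, 12], [12, 8]] with rank 1, so corank 1. A Groebner basis of the Jacobian ideal J(f) in C{s,t} is {-243*s/2 + t^3 - 9*t^2/2 - 81*t, s^2 - 6*s - 2*t^2/3 - 4*t, s*t + 9*s/2 + 5*t^2/6 + 3*t}; counting standard monomials gives mu = 4. Corank 1: A-series; mu = 4 gives A_4.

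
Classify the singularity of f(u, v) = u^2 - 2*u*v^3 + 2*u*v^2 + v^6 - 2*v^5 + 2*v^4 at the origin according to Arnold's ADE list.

A_{3}

The Hessian of f at 0 has rank 1. Corank 1: A-series; mu = 3 gives A_3.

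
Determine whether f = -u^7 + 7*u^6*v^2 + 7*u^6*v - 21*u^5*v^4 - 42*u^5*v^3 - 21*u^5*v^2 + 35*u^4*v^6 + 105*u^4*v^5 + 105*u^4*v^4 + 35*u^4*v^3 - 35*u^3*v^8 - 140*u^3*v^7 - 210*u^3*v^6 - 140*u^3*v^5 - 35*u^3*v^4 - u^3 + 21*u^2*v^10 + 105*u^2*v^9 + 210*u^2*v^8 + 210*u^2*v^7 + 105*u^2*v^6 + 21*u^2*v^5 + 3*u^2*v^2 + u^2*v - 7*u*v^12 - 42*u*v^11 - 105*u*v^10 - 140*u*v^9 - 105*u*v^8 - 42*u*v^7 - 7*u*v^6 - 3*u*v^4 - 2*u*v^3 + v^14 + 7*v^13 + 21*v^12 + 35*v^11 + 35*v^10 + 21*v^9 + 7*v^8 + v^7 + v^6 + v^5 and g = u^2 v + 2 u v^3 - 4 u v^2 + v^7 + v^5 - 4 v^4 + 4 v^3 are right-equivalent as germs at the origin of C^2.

The Hessian of f at 0 has rank 0. Corank 2; j^3 = -u^2*(u - v) has shape L^2 M (L != M), so D-series; mu = 8 gives D_8. The Hessian of g at 0 has rank 0. Corank 2; j^3 = v*(u - 2*v)^2 has shape L^2 M (L != M), so D-series; mu = 8 gives D_8. Both have type D_8, hence right-equivalent.

Yes.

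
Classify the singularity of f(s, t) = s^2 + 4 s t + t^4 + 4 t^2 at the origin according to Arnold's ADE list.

The Hessian of f at 0 has rank 1. Corank 1: A-series; mu = 3 gives A_3.

A_{3}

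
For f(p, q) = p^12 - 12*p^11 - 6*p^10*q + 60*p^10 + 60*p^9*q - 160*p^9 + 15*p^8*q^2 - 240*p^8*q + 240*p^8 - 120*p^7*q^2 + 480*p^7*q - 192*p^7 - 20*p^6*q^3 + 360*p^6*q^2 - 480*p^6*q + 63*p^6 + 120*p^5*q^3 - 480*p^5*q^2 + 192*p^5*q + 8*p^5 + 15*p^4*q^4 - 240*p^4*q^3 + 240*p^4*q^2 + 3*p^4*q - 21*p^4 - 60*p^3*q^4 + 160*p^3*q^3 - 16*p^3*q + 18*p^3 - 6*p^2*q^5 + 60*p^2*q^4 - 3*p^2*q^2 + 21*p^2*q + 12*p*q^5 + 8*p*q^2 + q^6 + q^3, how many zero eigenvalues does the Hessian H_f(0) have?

2

Hessian at 0 has rank 0.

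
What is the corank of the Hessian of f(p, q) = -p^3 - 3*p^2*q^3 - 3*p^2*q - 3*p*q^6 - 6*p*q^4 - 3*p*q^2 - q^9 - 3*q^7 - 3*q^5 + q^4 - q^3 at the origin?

2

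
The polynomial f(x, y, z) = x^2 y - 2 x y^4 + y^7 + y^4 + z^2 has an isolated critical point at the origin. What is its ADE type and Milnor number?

Type D_5, Milnor number mu = 5.

The Hessian of f at 0 has rank 1. Corank 2; j^3 = x^2*y has shape L^2 M (L != M), so D-series; mu = 5 gives D_5.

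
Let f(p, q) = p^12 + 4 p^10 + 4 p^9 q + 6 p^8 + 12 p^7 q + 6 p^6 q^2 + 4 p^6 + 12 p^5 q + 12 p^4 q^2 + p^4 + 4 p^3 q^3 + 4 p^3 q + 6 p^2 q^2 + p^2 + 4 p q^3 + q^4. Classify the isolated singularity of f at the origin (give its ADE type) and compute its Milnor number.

The Hessian of f at 0 has rank 1. Corank 1: A-series; mu = 3 gives A_3.

Type A3, Milnor number mu = 3.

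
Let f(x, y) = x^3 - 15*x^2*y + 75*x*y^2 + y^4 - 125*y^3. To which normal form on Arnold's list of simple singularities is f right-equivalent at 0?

E_6

The Hessian of f at 0 has rank 0. Corank 2; j^3 = (x - 5*y)^3 is a perfect cube, so E-series; the 4-jet and mu = 6 give E_6.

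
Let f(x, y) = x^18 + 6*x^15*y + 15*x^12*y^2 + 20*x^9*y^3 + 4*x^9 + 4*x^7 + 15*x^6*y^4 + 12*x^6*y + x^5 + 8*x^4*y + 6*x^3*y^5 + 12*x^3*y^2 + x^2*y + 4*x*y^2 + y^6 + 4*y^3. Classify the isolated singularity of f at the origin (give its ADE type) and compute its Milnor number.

Type D7, Milnor number mu = 7.

The Hessian of f at 0 is [[0, 0], [0, 0]] with rank 0, so corank 2. A Groebner basis of the Jacobian ideal J(f) in C{x,y} is {-x*y/16 + y^4 - y^2/8, x^3 + 32*x^2 + 128*x*y + 8*y^3 + 128*y^2, x^2*y - 32*x^2/3 - 128*x*y/3 - 4*y^3 - 128*y^2/3, 8*x^2/3 + x*y^2 + 32*x*y/3 + 2*y^3 + 32*y^2/3}; counting standard monomials gives mu = 7. Corank 2; j^3 = y*(x + 2*y)^2 has shape L^2 M (L != M), so D-series; mu = 7 gives D_7.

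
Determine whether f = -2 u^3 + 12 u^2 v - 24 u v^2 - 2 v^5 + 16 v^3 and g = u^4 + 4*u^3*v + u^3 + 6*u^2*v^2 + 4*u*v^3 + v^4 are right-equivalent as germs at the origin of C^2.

The Hessian of f at 0 has rank 0. Corank 2; j^3 = -2*(u - 2*v)^3 is a perfect cube, so E-series; the 5-jet and mu = 8 give E_8. The Hessian of g at 0 has rank 0. Corank 2; j^3 = u^3 is a perfect cube, so E-series; the 4-jet and mu = 6 give E_6. f is E_8 but g is E_6, hence not right-equivalent.

No.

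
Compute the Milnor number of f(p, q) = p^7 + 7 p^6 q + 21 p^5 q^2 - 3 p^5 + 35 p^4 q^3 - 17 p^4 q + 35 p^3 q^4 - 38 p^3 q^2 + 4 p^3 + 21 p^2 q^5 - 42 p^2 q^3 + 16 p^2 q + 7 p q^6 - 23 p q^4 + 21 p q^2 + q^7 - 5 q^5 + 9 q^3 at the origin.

The Hessian of f at 0 has rank 0. Corank 2; j^3 = (p + q)*(2*p + 3*q)^2 has shape L^2 M (L != M), so D-series; mu = 6 gives D_6.

6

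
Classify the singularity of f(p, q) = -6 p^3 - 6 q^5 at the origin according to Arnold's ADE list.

E_{8}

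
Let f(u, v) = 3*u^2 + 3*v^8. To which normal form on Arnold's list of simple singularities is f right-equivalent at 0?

A_7

The Hessian of f at 0 has rank 1. Corank 1: A-series; mu = 7 gives A_7.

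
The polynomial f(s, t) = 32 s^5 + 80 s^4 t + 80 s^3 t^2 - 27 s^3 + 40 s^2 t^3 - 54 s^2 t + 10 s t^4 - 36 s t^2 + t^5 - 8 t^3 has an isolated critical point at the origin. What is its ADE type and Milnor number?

Type E_8, Milnor number mu = 8.

The Hessian of f at 0 is [[0, 0], [0, 0]] with rank 0, so corank 2. A Groebner basis of the Jacobian ideal J(f) in C{s,t} is {t^5, s*t^3 + 5*t^4/8, s^2 + 4*s*t/3 + 4*t^2/9}; counting standard monomials gives mu = 8. Corank 2; j^3 = -(3*s + 2*t)^3 is a perfect cube, so E-series; the 5-jet and mu = 8 give E_8.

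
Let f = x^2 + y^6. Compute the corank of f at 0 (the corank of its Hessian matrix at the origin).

The Hessian at 0 is [[2, 0], [0, 0]] of rank 1; hence corank 1.

1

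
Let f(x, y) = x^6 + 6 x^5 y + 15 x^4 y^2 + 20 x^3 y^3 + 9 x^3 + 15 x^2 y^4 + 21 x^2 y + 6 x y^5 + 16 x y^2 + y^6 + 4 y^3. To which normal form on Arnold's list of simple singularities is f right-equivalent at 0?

D_7

The Hessian of f at 0 is [[0, 0], [0, 0]] with rank 0, so corank 2. A Groebner basis of the Jacobian ideal J(f) in C{x,y} is {-243*x*y/2 + y^5 - 81*y^2, x*y^2 + 2*y^3/3, x^2 + 5*x*y/3 + 2*y^2/3}; counting standard monomials gives mu = 7. Corank 2; j^3 = (x + y)*(3*x + 2*y)^2 has shape L^2 M (L != M), so D-series; mu = 7 gives D_7.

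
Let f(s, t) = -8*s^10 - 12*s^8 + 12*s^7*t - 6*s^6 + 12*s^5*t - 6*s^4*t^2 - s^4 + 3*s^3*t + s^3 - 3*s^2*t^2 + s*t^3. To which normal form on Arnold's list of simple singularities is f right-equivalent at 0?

The Hessian of f at 0 has rank 0. Corank 2; j^3 = s^3 is a perfect cube, so E-series; the 4-jet and mu = 7 give E_7.

E7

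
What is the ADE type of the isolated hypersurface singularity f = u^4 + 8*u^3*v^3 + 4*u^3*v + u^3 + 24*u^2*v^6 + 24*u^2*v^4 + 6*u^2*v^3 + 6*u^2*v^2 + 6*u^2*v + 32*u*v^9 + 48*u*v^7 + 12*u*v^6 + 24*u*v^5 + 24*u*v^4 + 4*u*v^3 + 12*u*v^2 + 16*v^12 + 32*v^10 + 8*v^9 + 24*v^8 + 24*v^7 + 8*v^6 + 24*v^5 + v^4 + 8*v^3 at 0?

The Hessian of f at 0 is [[0, 0], [0, 0]] with rank 0, so corank 2. A Groebner basis of the Jacobian ideal J(f) in C{u,v} is {v^4, u*v^2 + 5*v^3/3, u^2 + 4*u*v + 4*v^2}; counting standard monomials gives mu = 6. Corank 2; j^3 = (u + 2*v)^3 is a perfect cube, so E-series; the 4-jet and mu = 6 give E_6.

E_{6}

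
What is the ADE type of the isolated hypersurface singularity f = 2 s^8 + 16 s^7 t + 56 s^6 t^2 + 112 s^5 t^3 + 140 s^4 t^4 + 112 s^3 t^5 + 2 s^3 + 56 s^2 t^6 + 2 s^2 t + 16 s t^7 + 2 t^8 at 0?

D_9

The Hessian of f at 0 is [[0, 0], [0, 0]] with rank 0, so corank 2. A Groebner basis of the Jacobian ideal J(f) in C{s,t} is {-s*t/8 + t^7, s*t^2, s^2 + s*t}; counting standard monomials gives mu = 9. Corank 2; j^3 = 2*s^2*(s + t) has shape L^2 M (L != M), so D-series; mu = 9 gives D_9.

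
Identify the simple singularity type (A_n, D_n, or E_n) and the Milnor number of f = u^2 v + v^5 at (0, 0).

Type D_{6}, Milnor number mu = 6.

The Hessian of f at 0 has rank 0. Corank 2; j^3 = u^2*v has shape L^2 M (L != M), so D-series; mu = 6 gives D_6.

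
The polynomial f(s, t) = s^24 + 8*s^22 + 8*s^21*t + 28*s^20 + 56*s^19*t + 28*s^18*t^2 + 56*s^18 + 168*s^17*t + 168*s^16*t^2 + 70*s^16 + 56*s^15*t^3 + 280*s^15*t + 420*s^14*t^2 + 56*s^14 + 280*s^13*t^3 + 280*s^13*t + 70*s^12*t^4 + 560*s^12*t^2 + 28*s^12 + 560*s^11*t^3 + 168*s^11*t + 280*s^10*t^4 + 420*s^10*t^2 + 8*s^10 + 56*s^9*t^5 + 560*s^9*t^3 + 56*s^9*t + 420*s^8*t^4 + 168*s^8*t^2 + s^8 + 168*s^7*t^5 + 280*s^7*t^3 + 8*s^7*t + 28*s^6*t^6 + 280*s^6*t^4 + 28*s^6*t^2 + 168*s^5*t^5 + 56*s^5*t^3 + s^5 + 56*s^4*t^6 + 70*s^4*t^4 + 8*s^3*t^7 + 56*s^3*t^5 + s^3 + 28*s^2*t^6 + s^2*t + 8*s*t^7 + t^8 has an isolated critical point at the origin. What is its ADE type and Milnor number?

Type D_9, Milnor number mu = 9.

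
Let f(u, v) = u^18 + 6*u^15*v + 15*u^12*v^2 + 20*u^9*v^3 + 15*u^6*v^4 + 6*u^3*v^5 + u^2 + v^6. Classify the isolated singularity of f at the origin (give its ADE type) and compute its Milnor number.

The Hessian of f at 0 has rank 1. Corank 1: A-series; mu = 5 gives A_5.

Type A5, Milnor number mu = 5.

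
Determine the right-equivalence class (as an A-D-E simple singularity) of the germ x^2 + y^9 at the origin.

The Hessian of f at 0 is [[2, 0], [0, 0]] with rank 1, so corank 1. A Groebner basis of the Jacobian ideal J(f) in C{x,y} is {y^8, x}; counting standard monomials gives mu = 8. Corank 1: A-series; mu = 8 gives A_8.

A_{8}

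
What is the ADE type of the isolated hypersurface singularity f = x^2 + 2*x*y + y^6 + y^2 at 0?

A_5

The Hessian of f at 0 has rank 1. Corank 1: A-series; mu = 5 gives A_5.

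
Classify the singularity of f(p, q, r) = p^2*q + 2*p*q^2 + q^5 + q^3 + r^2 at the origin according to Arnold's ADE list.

The Hessian of f at 0 has rank 1. Corank 2; j^3 = q*(p + q)^2 has shape L^2 M (L != M), so D-series; mu = 6 gives D_6.

D_6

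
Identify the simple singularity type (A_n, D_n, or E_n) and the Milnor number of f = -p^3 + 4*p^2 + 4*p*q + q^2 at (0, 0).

Type A_{2}, Milnor number mu = 2.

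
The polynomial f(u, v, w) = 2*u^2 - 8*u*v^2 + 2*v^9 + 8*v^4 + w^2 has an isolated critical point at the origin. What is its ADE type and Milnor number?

Type A_{8}, Milnor number mu = 8.

The Hessian of f at 0 has rank 2. Corank 1: A-series; mu = 8 gives A_8.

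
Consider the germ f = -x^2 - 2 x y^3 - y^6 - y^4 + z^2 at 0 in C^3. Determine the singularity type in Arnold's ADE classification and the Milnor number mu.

Type A3, Milnor number mu = 3.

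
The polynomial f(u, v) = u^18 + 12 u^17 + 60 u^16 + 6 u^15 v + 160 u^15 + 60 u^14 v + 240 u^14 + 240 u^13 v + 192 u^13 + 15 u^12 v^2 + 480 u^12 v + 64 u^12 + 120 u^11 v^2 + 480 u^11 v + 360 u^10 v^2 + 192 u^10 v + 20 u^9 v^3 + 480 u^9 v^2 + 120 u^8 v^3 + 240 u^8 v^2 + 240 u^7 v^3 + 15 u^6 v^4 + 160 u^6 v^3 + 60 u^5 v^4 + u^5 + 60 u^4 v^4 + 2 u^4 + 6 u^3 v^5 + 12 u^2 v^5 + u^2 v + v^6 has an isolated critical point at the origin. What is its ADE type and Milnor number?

The Hessian of f at 0 is [[0, 0], [0, 0]] with rank 0, so corank 2. A Groebner basis of the Jacobian ideal J(f) in C{u,v} is {u^2/6 + v^5, u^3, u*v}; counting standard monomials gives mu = 7. Corank 2; j^3 = u^2*v has shape L^2 M (L != M), so D-series; mu = 7 gives D_7.

Type D7, Milnor number mu = 7.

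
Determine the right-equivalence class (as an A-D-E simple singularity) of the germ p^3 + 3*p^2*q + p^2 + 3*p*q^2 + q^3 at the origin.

A_2

The Hessian of f at 0 has rank 1. Corank 1: A-series; mu = 2 gives A_2.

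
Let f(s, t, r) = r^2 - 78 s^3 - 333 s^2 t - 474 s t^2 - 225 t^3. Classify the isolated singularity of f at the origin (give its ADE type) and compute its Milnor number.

Type D_{4}, Milnor number mu = 4.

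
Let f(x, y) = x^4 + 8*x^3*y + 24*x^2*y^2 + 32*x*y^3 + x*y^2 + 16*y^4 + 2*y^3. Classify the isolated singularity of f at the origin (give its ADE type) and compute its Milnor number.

The Hessian of f at 0 has rank 0. Corank 2; j^3 = y^2*(x + 2*y) has shape L^2 M (L != M), so D-series; mu = 5 gives D_5.

Type D_5, Milnor number mu = 5.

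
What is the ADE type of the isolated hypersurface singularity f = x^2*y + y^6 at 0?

D_7

The Hessian of f at 0 is [[0, 0], [0, 0]] with rank 0, so corank 2. A Groebner basis of the Jacobian ideal J(f) in C{x,y} is {x^2/6 + y^5, x^3, x*y}; counting standard monomials gives mu = 7. Corank 2; j^3 = x^2*y has shape L^2 M (L != M), so D-series; mu = 7 gives D_7.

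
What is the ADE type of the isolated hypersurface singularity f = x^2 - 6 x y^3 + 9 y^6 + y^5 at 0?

A_{4}

The Hessian of f at 0 is [[2, 0], [0, 0]] with rank 1, so corank 1. A Groebner basis of the Jacobian ideal J(f) in C{x,y} is {-x/3 + y^3, x^2, x*y}; counting standard monomials gives mu = 4. Corank 1: A-series; mu = 4 gives A_4.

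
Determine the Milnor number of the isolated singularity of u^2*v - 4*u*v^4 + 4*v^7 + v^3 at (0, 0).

The Hessian of f at 0 is [[0, 0], [0, 0]] with rank 0, so corank 2. A Groebner basis of the Jacobian ideal J(f) in C{u,v} is {v^3, u^2 + 3*v^2, u*v}; counting standard monomials gives mu = 4. Corank 2; j^3 = v*(u^2 + v^2) splits into three distinct lines over C (the quadratic factor has nonzero discriminant), so D_4.

4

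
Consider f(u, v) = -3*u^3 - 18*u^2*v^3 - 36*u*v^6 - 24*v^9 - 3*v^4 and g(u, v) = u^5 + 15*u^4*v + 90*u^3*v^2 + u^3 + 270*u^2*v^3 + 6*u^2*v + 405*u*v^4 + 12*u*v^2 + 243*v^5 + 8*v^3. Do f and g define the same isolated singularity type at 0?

The Hessian of f at 0 is [[0, 0], [0, 0]] with rank 0, so corank 2. A Groebner basis of the Jacobian ideal J(f) in C{u,v} is {v^3, u^2}; counting standard monomials gives mu = 6. Corank 2; j^3 = -3*u^3 is a perfect cube, so E-series; the 4-jet and mu = 6 give E_6. The Hessian of g at 0 is [[0, 0], [0, 0]] with rank 0, so corank 2. A Groebner basis of the Jacobian ideal J(g) in C{u,v} is {v^5, u*v^3 + 9*v^4/4, u^2 + 4*u*v + 4*v^2}; counting standard monomials gives mu = 8. Corank 2; j^3 = (u + 2*v)^3 is a perfect cube, so E-series; the 5-jet and mu = 8 give E_8. f is E_6 but g is E_8, hence not right-equivalent.

No.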